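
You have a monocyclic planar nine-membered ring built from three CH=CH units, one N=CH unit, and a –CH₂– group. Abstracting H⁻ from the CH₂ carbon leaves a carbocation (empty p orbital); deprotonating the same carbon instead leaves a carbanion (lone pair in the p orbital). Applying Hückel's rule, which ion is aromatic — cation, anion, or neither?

In both ions every ring atom is sp² and contributes a p orbital, so both rings are fully conjugated.
Cation: 4 × 2 + 0 = 8 π electrons → 4(2), antiaromatic.
Anion: 4 × 2 + 2 = 10 π electrons → 4(2)+2, aromatic.

The anion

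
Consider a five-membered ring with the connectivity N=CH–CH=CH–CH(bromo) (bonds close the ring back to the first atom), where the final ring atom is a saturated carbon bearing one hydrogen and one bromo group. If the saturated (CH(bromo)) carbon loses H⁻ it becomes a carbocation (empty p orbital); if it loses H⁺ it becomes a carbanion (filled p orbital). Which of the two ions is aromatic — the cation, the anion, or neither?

Once that carbon is sp², every ring atom has a p orbital and both ions are fully conjugated.
Cation: 2 × 2 + 0 = 4 π electrons → 4(1), antiaromatic.
Anion: 2 × 2 + 2 = 6 π electrons → 4(1)+2, aromatic.

The anion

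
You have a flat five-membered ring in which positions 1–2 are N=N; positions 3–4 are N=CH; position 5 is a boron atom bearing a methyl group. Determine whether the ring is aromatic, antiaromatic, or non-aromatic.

The p orbitals form a continuous loop: every atom in a ring double bond is sp² and brings one electron to the p orbital; each =N– nitrogen is pyridine-type (lone pair in the sp² plane, one electron in the p orbital); the boron has an empty p orbital. The ring is fully conjugated.
π-electron count: 2 × 2 = 4 from the double-bond units + 0 from the B(methyl) atom = 4.
A 4n π count (4, n = 1) in a planar conjugated ring means antiaromatic.

Antiaromatic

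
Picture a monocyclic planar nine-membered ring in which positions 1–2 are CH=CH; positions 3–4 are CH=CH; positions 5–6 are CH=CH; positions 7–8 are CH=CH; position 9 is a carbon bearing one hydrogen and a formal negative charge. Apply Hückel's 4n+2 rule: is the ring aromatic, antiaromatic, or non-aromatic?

Aromatic

Check conjugation: the double-bond atoms are sp², each contributing one p electron; the carbanion's lone pair occupies the p orbital — every position has a p orbital, so the cyclic π system is continuous.
Adding the contributions, 4 × 2 = 8 from the double-bond units + 2 from the CH(-) atom = 10.
Since 10 = 4·2 + 2, the ring meets the 4n+2 criterion.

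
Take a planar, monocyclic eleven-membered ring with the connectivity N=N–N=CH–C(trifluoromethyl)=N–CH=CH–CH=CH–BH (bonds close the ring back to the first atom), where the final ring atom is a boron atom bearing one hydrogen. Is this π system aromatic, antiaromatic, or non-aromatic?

Aromatic

The p orbitals form a continuous loop: the double-bond atoms are sp², each contributing one p electron; each sp² =N– keeps its lone pair in-plane and puts one electron into the π system; the boron has an empty p orbital. The ring is fully conjugated.
Counting π electrons: 5 × 2 = 10 from the double-bond units + 0 from the BH atom = 10.
10 = 4(2) + 2, which satisfies Hückel's 4n+2 rule.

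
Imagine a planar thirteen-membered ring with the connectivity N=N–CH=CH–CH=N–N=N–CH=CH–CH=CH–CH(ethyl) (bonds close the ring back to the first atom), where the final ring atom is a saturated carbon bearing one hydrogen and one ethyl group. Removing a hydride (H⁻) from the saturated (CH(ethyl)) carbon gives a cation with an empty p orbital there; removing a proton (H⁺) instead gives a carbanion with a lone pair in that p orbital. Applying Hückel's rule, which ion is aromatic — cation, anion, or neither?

Once that carbon is sp², every ring atom has a p orbital and both ions are fully conjugated.
Cation: 6 × 2 + 0 = 12 π electrons → 4(3), antiaromatic.
Anion: 6 × 2 + 2 = 14 π electrons → 4(3)+2, aromatic.

The anion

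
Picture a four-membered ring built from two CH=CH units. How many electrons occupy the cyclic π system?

4

The p orbitals form a continuous loop: each doubly-bonded ring atom is sp² with one p-orbital electron. The ring is fully conjugated.
Tallying contributions gives 2 × 2 = 4 from the 2 double-bond units.
(This ring is cyclobutadiene.)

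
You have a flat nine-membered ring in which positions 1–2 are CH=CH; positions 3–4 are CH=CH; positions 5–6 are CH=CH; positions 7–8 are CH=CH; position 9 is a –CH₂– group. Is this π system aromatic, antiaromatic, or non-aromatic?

The CH2 position has four σ bonds — the tetrahedral CH₂ carbon is sp³ and has no p orbital in the ring π system — so the cyclic conjugation is interrupted.
Broken conjugation rules out both aromaticity and antiaromaticity.

Non-aromatic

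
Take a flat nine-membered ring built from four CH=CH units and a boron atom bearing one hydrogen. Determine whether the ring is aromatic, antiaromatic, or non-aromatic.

Check conjugation: each doubly-bonded ring atom is sp² with one p-orbital electron; the boron has an empty p orbital — every position has a p orbital, so the cyclic π system is continuous.
Tallying contributions gives 4 × 2 = 8 from the double-bond units + 0 from the BH atom = 8.
With 8 = 4·2 π electrons, Hückel's rule classifies the planar ring as antiaromatic.

Antiaromatic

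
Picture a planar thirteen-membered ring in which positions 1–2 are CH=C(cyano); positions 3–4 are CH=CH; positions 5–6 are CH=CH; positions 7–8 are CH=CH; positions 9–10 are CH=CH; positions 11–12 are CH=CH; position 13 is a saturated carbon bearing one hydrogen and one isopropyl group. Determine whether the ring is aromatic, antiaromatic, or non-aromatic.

Because that saturated carbon is sp³ and has no p orbital in the ring π system at the CH(isopropyl) position, the π system cannot extend all the way around the ring.
Without a continuous loop of overlapping p orbitals the Hückel electron count never comes into play.

Non-aromatic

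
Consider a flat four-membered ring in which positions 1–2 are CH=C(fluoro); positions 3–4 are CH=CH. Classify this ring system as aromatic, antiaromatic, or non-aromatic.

Every ring atom contributes a p orbital perpendicular to the ring (each doubly-bonded ring atom is sp² with one p-orbital electron), so the π system is cyclic and fully conjugated.
π-electron count: 2 × 2 = 4 from the 2 double-bond units.
With 4 = 4·1 π electrons, Hückel's rule classifies the planar ring as antiaromatic.

Antiaromatic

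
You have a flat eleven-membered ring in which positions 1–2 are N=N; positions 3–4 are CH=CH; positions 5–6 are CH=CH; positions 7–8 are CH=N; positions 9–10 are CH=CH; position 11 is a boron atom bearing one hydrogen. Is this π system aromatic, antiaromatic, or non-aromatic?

Check conjugation: each doubly-bonded ring atom is sp² with one p-orbital electron; each sp² =N– keeps its lone pair in-plane and puts one electron into the π system; the boron has an empty p orbital — every position has a p orbital, so the cyclic π system is continuous.
Counting π electrons: 5 × 2 = 10 from the double-bond units + 0 from the BH atom = 10.
10 = 4(2) + 2, which satisfies Hückel's 4n+2 rule.

Aromatic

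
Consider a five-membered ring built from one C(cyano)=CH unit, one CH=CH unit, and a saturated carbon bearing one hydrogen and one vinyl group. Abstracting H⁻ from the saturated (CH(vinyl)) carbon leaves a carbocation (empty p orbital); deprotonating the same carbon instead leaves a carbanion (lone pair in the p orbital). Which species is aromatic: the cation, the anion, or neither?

The anion

In either ion the ring is fully conjugated: every atom, including the new sp² carbon, supplies a p orbital.
Cation: 2 × 2 + 0 = 4 π electrons → 4(1), antiaromatic.
Anion: 2 × 2 + 2 = 6 π electrons → 4(1)+2, aromatic.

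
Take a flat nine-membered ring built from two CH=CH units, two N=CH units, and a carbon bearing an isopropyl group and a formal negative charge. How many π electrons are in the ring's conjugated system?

10

Check conjugation: each doubly-bonded ring atom is sp² with one p-orbital electron; the doubly-bonded nitrogens are pyridine-type — their lone pairs lie in the ring plane, leaving one electron in the p orbital; the carbanion's lone pair occupies the p orbital — every position has a p orbital, so the cyclic π system is continuous.
Tallying contributions gives 4 × 2 = 8 from the double-bond units + 2 from the C(isopropyl)(-) atom = 10.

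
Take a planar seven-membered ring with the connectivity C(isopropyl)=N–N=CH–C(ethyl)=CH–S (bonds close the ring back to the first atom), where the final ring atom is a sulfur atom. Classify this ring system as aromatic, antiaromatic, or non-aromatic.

Every ring atom contributes a p orbital perpendicular to the ring (every atom in a ring double bond is sp² and brings one electron to the p orbital; each sp² =N– keeps its lone pair in-plane and puts one electron into the π system; the sulfur donates one lone pair from its p orbital), so the π system is cyclic and fully conjugated.
Adding the contributions, 3 × 2 = 6 from the double-bond units + 2 from the S atom = 8.
8 is a 4n count (n = 2), so the planar conjugated ring is antiaromatic.

Antiaromatic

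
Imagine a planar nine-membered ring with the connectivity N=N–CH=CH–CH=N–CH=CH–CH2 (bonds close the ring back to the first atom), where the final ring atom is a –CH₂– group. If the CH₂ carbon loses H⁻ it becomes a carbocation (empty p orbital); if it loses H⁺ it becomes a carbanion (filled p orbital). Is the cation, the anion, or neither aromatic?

The anion

Once that carbon is sp², every ring atom has a p orbital and both ions are fully conjugated.
Cation: 4 × 2 + 0 = 8 π electrons → 4(2), antiaromatic.
Anion: 4 × 2 + 2 = 10 π electrons → 4(2)+2, aromatic.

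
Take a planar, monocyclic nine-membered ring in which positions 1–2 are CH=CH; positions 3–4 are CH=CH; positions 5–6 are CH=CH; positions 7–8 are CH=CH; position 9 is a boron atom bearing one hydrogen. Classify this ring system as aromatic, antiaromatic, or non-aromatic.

Antiaromatic

The p orbitals form a continuous loop: every atom in a ring double bond is sp² and brings one electron to the p orbital; the boron has an empty p orbital. The ring is fully conjugated.
Counting π electrons: 4 × 2 = 8 from the double-bond units + 0 from the BH atom = 8.
A 4n π count (8, n = 2) in a planar conjugated ring means antiaromatic.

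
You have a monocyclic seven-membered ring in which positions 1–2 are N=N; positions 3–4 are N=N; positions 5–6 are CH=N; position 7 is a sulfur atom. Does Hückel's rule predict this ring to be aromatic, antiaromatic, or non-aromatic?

Antiaromatic

All ring atoms are sp² and supply a p orbital to the ring (each doubly-bonded ring atom is sp² with one p-orbital electron; the doubly-bonded nitrogens are pyridine-type — their lone pairs lie in the ring plane, leaving one electron in the p orbital; the sulfur donates one lone pair from its p orbital); the conjugation is uninterrupted.
Tallying contributions gives 3 × 2 = 6 from the double-bond units + 2 from the S atom = 8.
A 4n π count (8, n = 2) in a planar conjugated ring means antiaromatic.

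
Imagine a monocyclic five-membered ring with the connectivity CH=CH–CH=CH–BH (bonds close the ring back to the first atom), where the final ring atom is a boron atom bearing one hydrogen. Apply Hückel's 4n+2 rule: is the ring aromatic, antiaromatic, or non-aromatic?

Antiaromatic

All ring atoms are sp² and supply a p orbital to the ring (the double-bond atoms are sp², each contributing one p electron; the boron has an empty p orbital); the conjugation is uninterrupted.
π-electron count: 2 × 2 = 4 from the double-bond units + 0 from the BH atom = 4.
4 is a 4n count (n = 1), so the planar conjugated ring is antiaromatic.
This is borole.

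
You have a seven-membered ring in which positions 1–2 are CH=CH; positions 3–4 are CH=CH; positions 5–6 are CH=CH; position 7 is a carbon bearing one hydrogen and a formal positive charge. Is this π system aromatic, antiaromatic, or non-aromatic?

Aromatic

Check conjugation: the double-bond atoms are sp², each contributing one p electron; the carbocation has an empty p orbital — every position has a p orbital, so the cyclic π system is continuous.
Adding the contributions, 3 × 2 = 6 from the double-bond units + 0 from the CH(+) atom = 6.
Since 6 = 4·1 + 2, the ring meets the 4n+2 criterion.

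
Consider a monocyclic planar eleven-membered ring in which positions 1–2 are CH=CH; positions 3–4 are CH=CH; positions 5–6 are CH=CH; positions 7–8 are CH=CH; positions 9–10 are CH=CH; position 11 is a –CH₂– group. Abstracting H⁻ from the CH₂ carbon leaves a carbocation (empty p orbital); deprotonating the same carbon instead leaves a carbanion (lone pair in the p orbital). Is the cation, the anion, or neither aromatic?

In both ions every ring atom is sp² and contributes a p orbital, so both rings are fully conjugated.
Cation: 5 × 2 + 0 = 10 π electrons → 4(2)+2, aromatic.
Anion: 5 × 2 + 2 = 12 π electrons → 4(3), antiaromatic.

The cation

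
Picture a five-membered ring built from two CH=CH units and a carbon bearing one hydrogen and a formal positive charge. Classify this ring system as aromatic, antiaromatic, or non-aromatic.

Check conjugation: the double-bond atoms are sp², each contributing one p electron; the carbocation has an empty p orbital — every position has a p orbital, so the cyclic π system is continuous.
π-electron count: 2 × 2 = 4 from the double-bond units + 0 from the CH(+) atom = 4.
A 4n π count (4, n = 1) in a planar conjugated ring means antiaromatic.

Antiaromatic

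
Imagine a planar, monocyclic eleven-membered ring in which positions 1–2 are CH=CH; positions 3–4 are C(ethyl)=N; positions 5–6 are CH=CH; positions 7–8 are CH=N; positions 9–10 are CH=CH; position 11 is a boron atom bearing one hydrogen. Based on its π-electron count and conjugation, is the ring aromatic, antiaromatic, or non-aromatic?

All ring atoms are sp² and supply a p orbital to the ring (each doubly-bonded ring atom is sp² with one p-orbital electron; the doubly-bonded nitrogens are pyridine-type — their lone pairs lie in the ring plane, leaving one electron in the p orbital; the boron has an empty p orbital); the conjugation is uninterrupted.
Adding the contributions, 5 × 2 = 10 from the double-bond units + 0 from the BH atom = 10.
10 = 4(2) + 2, which satisfies Hückel's 4n+2 rule.

Aromatic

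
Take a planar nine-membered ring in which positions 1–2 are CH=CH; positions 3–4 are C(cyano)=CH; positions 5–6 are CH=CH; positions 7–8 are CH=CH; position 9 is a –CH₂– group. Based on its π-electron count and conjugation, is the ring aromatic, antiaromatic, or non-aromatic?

At the CH2 position, the tetrahedral CH₂ carbon is sp³ and has no p orbital in the ring π system; the ring's p-orbital overlap is broken there.
Broken conjugation rules out both aromaticity and antiaromaticity.

Non-aromatic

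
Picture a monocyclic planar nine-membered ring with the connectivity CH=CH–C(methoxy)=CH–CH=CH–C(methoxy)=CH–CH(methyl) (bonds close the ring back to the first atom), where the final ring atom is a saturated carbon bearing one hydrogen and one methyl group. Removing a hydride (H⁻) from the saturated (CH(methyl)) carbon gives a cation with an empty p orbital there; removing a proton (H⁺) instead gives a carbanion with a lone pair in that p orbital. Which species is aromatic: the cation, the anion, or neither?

The anion

Once that carbon is sp², every ring atom has a p orbital and both ions are fully conjugated.
Cation: 4 × 2 + 0 = 8 π electrons → 4(2), antiaromatic.
Anion: 4 × 2 + 2 = 10 π electrons → 4(2)+2, aromatic.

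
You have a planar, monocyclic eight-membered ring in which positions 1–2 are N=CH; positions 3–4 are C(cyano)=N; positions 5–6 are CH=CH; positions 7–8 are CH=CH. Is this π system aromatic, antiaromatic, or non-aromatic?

The p orbitals form a continuous loop: every atom in a ring double bond is sp² and brings one electron to the p orbital; the doubly-bonded nitrogens are pyridine-type — their lone pairs lie in the ring plane, leaving one electron in the p orbital. The ring is fully conjugated.
Tallying contributions gives 4 × 2 = 8 from the 4 double-bond units.
With 8 = 4·2 π electrons, Hückel's rule classifies the planar ring as antiaromatic.

Antiaromatic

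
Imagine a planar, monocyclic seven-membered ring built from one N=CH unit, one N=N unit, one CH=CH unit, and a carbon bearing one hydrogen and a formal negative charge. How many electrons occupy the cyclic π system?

The p orbitals form a continuous loop: each doubly-bonded ring atom is sp² with one p-orbital electron; each =N– nitrogen is pyridine-type (lone pair in the sp² plane, one electron in the p orbital); the carbanion's lone pair occupies the p orbital. The ring is fully conjugated.
Counting π electrons: 3 × 2 = 6 from the double-bond units + 2 from the CH(-) atom = 8.

8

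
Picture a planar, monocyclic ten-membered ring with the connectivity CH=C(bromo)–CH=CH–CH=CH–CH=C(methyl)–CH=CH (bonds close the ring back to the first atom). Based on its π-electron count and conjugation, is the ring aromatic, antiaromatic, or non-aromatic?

Aromatic

All ring atoms are sp² and supply a p orbital to the ring (each doubly-bonded ring atom is sp² with one p-orbital electron); the conjugation is uninterrupted.
π-electron count: 5 × 2 = 10 from the 5 double-bond units.
Since 10 = 4·2 + 2, the ring meets the 4n+2 criterion.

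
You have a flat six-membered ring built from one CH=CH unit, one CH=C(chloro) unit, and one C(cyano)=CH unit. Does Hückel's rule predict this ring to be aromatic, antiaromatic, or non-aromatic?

Aromatic

Check conjugation: every atom in a ring double bond is sp² and brings one electron to the p orbital — every position has a p orbital, so the cyclic π system is continuous.
π-electron count: 3 × 2 = 6 from the 3 double-bond units.
With 6 π electrons (n = 1), the Hückel 4n+2 condition holds.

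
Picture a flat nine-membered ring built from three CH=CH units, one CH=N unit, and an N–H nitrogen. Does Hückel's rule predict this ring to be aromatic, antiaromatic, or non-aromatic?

Aromatic

All ring atoms are sp² and supply a p orbital to the ring (the double-bond atoms are sp², each contributing one p electron; the doubly-bonded nitrogens are pyridine-type — their lone pairs lie in the ring plane, leaving one electron in the p orbital; the pyrrole-type nitrogen donates its lone pair from the p orbital); the conjugation is uninterrupted.
Tallying contributions gives 4 × 2 = 8 from the double-bond units + 2 from the NH atom = 10.
Since 10 = 4·2 + 2, the ring meets the 4n+2 criterion.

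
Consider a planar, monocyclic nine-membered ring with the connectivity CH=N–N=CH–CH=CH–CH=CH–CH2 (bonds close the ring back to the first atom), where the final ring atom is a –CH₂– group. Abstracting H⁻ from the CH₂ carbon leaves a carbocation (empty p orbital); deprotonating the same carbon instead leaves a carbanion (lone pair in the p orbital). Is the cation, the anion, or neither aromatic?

The anion

In both ions every ring atom is sp² and contributes a p orbital, so both rings are fully conjugated.
Cation: 4 × 2 + 0 = 8 π electrons → 4(2), antiaromatic.
Anion: 4 × 2 + 2 = 10 π electrons → 4(2)+2, aromatic.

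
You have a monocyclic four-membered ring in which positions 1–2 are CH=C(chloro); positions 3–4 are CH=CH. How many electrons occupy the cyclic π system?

Every ring atom contributes a p orbital perpendicular to the ring (the double-bond atoms are sp², each contributing one p electron), so the π system is cyclic and fully conjugated.
π-electron count: 2 × 2 = 4 from the 2 double-bond units.

4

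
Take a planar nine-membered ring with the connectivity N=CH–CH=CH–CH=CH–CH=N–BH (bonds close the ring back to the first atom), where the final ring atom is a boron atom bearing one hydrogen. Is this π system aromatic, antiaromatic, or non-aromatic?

Antiaromatic

The p orbitals form a continuous loop: the double-bond atoms are sp², each contributing one p electron; each sp² =N– keeps its lone pair in-plane and puts one electron into the π system; the boron has an empty p orbital. The ring is fully conjugated.
π-electron count: 4 × 2 = 8 from the double-bond units + 0 from the BH atom = 8.
With 8 = 4·2 π electrons, Hückel's rule classifies the planar ring as antiaromatic.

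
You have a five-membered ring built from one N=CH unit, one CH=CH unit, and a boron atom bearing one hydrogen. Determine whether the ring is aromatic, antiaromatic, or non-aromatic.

All ring atoms are sp² and supply a p orbital to the ring (every atom in a ring double bond is sp² and brings one electron to the p orbital; each sp² =N– keeps its lone pair in-plane and puts one electron into the π system; the boron has an empty p orbital); the conjugation is uninterrupted.
Counting π electrons: 2 × 2 = 4 from the double-bond units + 0 from the BH atom = 4.
A 4n π count (4, n = 1) in a planar conjugated ring means antiaromatic.

Antiaromatic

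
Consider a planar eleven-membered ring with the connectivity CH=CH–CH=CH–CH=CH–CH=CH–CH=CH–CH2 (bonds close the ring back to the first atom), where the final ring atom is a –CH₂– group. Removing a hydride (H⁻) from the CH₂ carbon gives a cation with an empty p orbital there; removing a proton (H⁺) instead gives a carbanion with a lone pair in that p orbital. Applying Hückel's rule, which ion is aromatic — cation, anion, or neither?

Both ions have a continuous loop of p orbitals — each ring atom is sp².
Cation: 5 × 2 + 0 = 10 π electrons → 4(2)+2, aromatic.
Anion: 5 × 2 + 2 = 12 π electrons → 4(3), antiaromatic.

The cation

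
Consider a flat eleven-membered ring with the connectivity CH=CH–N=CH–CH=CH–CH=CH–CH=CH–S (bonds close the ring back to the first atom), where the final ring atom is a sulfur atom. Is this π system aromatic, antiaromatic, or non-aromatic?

Antiaromatic

The p orbitals form a continuous loop: every atom in a ring double bond is sp² and brings one electron to the p orbital; each =N– nitrogen is pyridine-type (lone pair in the sp² plane, one electron in the p orbital); the sulfur donates one lone pair from its p orbital. The ring is fully conjugated.
Counting π electrons: 5 × 2 = 10 from the double-bond units + 2 from the S atom = 12.
12 is a 4n count (n = 3), so the planar conjugated ring is antiaromatic.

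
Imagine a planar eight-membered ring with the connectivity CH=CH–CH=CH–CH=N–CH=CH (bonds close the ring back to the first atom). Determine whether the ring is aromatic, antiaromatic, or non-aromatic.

Every ring atom contributes a p orbital perpendicular to the ring (each doubly-bonded ring atom is sp² with one p-orbital electron; the doubly-bonded nitrogens are pyridine-type — their lone pairs lie in the ring plane, leaving one electron in the p orbital), so the π system is cyclic and fully conjugated.
π-electron count: 4 × 2 = 8 from the 4 double-bond units.
8 = 4(2); a planar, fully conjugated 4n system is antiaromatic.

Antiaromatic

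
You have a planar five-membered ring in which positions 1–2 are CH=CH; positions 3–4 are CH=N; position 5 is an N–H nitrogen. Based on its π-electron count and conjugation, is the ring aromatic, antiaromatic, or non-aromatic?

Every ring atom contributes a p orbital perpendicular to the ring (the double-bond atoms are sp², each contributing one p electron; each =N– nitrogen is pyridine-type (lone pair in the sp² plane, one electron in the p orbital); the pyrrole-type nitrogen donates its lone pair from the p orbital), so the π system is cyclic and fully conjugated.
Adding the contributions, 2 × 2 = 4 from the double-bond units + 2 from the NH atom = 6.
That gives a 4n+2 count (6, n = 1).

Aromatic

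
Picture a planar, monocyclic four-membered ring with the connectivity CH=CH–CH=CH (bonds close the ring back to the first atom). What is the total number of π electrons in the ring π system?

4

The p orbitals form a continuous loop: the double-bond atoms are sp², each contributing one p electron. The ring is fully conjugated.
π-electron count: 2 × 2 = 4 from the 2 double-bond units.
This is cyclobutadiene.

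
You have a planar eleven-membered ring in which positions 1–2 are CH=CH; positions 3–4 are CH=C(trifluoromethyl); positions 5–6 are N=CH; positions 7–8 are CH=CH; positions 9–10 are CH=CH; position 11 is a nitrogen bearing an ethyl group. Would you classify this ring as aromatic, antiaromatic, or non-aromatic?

All ring atoms are sp² and supply a p orbital to the ring (the double-bond atoms are sp², each contributing one p electron; each sp² =N– keeps its lone pair in-plane and puts one electron into the π system; the pyrrole-type nitrogen donates its lone pair from the p orbital); the conjugation is uninterrupted.
Counting π electrons: 5 × 2 = 10 from the double-bond units + 2 from the N(ethyl) atom = 12.
12 is a 4n count (n = 3), so the planar conjugated ring is antiaromatic.

Antiaromatic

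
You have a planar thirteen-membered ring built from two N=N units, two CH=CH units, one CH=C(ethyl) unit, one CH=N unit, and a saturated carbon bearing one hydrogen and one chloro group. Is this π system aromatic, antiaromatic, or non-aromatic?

Non-aromatic

The CH(chloro) position has four σ bonds — that saturated carbon is sp³ and has no p orbital in the ring π system — so the cyclic conjugation is interrupted.
Without a continuous loop of overlapping p orbitals the Hückel electron count never comes into play.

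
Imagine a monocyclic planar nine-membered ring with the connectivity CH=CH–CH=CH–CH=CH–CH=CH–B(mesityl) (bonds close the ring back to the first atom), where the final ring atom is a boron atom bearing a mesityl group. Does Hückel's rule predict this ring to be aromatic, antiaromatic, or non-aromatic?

Antiaromatic

The p orbitals form a continuous loop: each doubly-bonded ring atom is sp² with one p-orbital electron; the boron has an empty p orbital. The ring is fully conjugated.
Adding the contributions, 4 × 2 = 8 from the double-bond units + 0 from the B(mesityl) atom = 8.
8 = 4(2); a planar, fully conjugated 4n system is antiaromatic.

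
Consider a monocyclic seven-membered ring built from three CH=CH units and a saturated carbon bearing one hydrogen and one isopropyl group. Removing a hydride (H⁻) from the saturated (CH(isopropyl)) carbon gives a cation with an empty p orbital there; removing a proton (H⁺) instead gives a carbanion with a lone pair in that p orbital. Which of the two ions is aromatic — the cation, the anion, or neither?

The cation

Both ions have a continuous loop of p orbitals — each ring atom is sp².
Cation: 3 × 2 + 0 = 6 π electrons → 4(1)+2, aromatic.
Anion: 3 × 2 + 2 = 8 π electrons → 4(2), antiaromatic.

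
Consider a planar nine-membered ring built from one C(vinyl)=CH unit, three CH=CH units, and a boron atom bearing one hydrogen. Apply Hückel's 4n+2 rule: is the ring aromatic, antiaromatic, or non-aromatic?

Antiaromatic

Check conjugation: each doubly-bonded ring atom is sp² with one p-orbital electron; the boron has an empty p orbital — every position has a p orbital, so the cyclic π system is continuous.
Adding the contributions, 4 × 2 = 8 from the double-bond units + 0 from the BH atom = 8.
A 4n π count (8, n = 2) in a planar conjugated ring means antiaromatic.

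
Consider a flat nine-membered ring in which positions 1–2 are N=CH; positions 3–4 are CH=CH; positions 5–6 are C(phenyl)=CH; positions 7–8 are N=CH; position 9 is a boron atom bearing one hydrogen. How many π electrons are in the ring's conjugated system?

All ring atoms are sp² and supply a p orbital to the ring (the double-bond atoms are sp², each contributing one p electron; each sp² =N– keeps its lone pair in-plane and puts one electron into the π system; the boron has an empty p orbital); the conjugation is uninterrupted.
Adding the contributions, 4 × 2 = 8 from the double-bond units + 0 from the BH atom = 8.

8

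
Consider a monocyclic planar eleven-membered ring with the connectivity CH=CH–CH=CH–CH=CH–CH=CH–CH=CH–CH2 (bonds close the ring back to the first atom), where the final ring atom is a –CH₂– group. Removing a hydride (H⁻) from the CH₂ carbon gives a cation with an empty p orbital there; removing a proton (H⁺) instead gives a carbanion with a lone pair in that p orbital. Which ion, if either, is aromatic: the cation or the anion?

In both ions every ring atom is sp² and contributes a p orbital, so both rings are fully conjugated.
Cation: 5 × 2 + 0 = 10 π electrons → 4(2)+2, aromatic.
Anion: 5 × 2 + 2 = 12 π electrons → 4(3), antiaromatic.

The cation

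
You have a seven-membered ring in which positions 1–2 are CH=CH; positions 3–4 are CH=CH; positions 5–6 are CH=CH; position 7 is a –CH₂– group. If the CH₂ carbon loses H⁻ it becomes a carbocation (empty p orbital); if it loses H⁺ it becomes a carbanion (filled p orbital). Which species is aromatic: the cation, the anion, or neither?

Once that carbon is sp², every ring atom has a p orbital and both ions are fully conjugated.
Cation: 3 × 2 + 0 = 6 π electrons → 4(1)+2, aromatic.
Anion: 3 × 2 + 2 = 8 π electrons → 4(2), antiaromatic.

The cation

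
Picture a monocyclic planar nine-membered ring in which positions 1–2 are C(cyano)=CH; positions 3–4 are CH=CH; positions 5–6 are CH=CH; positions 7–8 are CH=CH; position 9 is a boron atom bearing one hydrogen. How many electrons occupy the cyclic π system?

8

Check conjugation: the double-bond atoms are sp², each contributing one p electron; the boron has an empty p orbital — every position has a p orbital, so the cyclic π system is continuous.
Counting π electrons: 4 × 2 = 8 from the double-bond units + 0 from the BH atom = 8.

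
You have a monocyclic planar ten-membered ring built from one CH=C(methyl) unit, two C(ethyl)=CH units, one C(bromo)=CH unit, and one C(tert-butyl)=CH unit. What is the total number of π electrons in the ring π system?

Check conjugation: every atom in a ring double bond is sp² and brings one electron to the p orbital — every position has a p orbital, so the cyclic π system is continuous.
π-electron count: 5 × 2 = 10 from the 5 double-bond units.

10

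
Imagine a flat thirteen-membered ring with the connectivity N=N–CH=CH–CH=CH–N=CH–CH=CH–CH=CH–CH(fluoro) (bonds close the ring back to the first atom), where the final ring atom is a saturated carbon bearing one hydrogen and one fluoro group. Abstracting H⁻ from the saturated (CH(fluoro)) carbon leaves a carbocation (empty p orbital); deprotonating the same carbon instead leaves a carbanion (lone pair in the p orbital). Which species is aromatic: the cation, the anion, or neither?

The anion

In both ions every ring atom is sp² and contributes a p orbital, so both rings are fully conjugated.
Cation: 6 × 2 + 0 = 12 π electrons → 4(3), antiaromatic.
Anion: 6 × 2 + 2 = 14 π electrons → 4(3)+2, aromatic.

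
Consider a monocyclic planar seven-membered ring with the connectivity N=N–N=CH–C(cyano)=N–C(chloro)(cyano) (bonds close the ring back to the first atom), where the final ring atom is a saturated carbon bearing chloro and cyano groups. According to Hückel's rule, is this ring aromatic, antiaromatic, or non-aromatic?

The C(chloro)(cyano) position has four σ bonds — that saturated carbon is sp³ and has no p orbital in the ring π system — so the cyclic conjugation is interrupted.
Broken conjugation rules out both aromaticity and antiaromaticity.

Non-aromatic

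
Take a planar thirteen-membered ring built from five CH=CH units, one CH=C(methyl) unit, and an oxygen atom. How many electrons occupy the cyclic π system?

Every ring atom contributes a p orbital perpendicular to the ring (the double-bond atoms are sp², each contributing one p electron; the oxygen donates one lone pair from its p orbital), so the π system is cyclic and fully conjugated.
Counting π electrons: 6 × 2 = 12 from the double-bond units + 2 from the O atom = 14.

14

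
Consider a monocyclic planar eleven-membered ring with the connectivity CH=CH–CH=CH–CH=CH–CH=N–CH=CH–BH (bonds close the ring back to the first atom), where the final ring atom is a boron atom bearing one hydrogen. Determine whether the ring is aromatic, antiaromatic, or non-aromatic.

Aromatic

All ring atoms are sp² and supply a p orbital to the ring (every atom in a ring double bond is sp² and brings one electron to the p orbital; the doubly-bonded nitrogens are pyridine-type — their lone pairs lie in the ring plane, leaving one electron in the p orbital; the boron has an empty p orbital); the conjugation is uninterrupted.
Tallying contributions gives 5 × 2 = 10 from the double-bond units + 0 from the BH atom = 10.
That gives a 4n+2 count (10, n = 2).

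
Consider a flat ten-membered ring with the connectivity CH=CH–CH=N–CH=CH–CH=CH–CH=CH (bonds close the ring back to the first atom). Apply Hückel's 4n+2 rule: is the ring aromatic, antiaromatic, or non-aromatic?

Aromatic

The p orbitals form a continuous loop: the double-bond atoms are sp², each contributing one p electron; each sp² =N– keeps its lone pair in-plane and puts one electron into the π system. The ring is fully conjugated.
Tallying contributions gives 5 × 2 = 10 from the 5 double-bond units.
Since 10 = 4·2 + 2, the ring meets the 4n+2 criterion.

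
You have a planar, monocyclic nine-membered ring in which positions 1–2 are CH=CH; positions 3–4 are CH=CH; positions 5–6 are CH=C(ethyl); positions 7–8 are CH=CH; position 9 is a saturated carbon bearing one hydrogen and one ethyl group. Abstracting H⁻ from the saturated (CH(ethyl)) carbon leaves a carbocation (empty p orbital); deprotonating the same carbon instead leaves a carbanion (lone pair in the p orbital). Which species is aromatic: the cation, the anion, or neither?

In both ions every ring atom is sp² and contributes a p orbital, so both rings are fully conjugated.
Cation: 4 × 2 + 0 = 8 π electrons → 4(2), antiaromatic.
Anion: 4 × 2 + 2 = 10 π electrons → 4(2)+2, aromatic.

The anion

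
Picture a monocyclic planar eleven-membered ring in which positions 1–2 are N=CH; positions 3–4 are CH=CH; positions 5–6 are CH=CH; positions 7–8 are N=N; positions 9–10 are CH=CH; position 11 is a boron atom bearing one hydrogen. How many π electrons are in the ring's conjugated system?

All ring atoms are sp² and supply a p orbital to the ring (every atom in a ring double bond is sp² and brings one electron to the p orbital; each =N– nitrogen is pyridine-type (lone pair in the sp² plane, one electron in the p orbital); the boron has an empty p orbital); the conjugation is uninterrupted.
Counting π electrons: 5 × 2 = 10 from the double-bond units + 0 from the BH atom = 10.

10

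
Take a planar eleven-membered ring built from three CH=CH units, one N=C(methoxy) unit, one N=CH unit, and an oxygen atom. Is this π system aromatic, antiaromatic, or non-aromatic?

Every ring atom contributes a p orbital perpendicular to the ring (the double-bond atoms are sp², each contributing one p electron; each sp² =N– keeps its lone pair in-plane and puts one electron into the π system; the oxygen donates one lone pair from its p orbital), so the π system is cyclic and fully conjugated.
Counting π electrons: 5 × 2 = 10 from the double-bond units + 2 from the O atom = 12.
12 = 4(3); a planar, fully conjugated 4n system is antiaromatic.

Antiaromatic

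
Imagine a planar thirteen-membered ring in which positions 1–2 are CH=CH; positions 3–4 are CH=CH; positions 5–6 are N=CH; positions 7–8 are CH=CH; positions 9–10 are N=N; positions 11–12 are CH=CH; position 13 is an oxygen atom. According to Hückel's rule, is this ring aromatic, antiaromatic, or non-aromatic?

Aromatic

Every ring atom contributes a p orbital perpendicular to the ring (every atom in a ring double bond is sp² and brings one electron to the p orbital; each sp² =N– keeps its lone pair in-plane and puts one electron into the π system; the oxygen donates one lone pair from its p orbital), so the π system is cyclic and fully conjugated.
π-electron count: 6 × 2 = 12 from the double-bond units + 2 from the O atom = 14.
Since 14 = 4·3 + 2, the ring meets the 4n+2 criterion.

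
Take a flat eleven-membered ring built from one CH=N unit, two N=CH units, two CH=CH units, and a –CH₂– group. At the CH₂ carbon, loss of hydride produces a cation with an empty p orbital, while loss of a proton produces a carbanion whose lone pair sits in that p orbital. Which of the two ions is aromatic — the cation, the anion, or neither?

The cation

In both ions every ring atom is sp² and contributes a p orbital, so both rings are fully conjugated.
Cation: 5 × 2 + 0 = 10 π electrons → 4(2)+2, aromatic.
Anion: 5 × 2 + 2 = 12 π electrons → 4(3), antiaromatic.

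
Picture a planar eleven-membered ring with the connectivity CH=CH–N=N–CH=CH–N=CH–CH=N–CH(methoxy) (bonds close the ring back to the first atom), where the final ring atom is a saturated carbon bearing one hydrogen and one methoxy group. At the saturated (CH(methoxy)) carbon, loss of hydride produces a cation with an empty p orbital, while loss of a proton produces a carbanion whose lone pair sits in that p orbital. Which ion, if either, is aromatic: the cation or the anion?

In either ion the ring is fully conjugated: every atom, including the new sp² carbon, supplies a p orbital.
Cation: 5 × 2 + 0 = 10 π electrons → 4(2)+2, aromatic.
Anion: 5 × 2 + 2 = 12 π electrons → 4(3), antiaromatic.

The cation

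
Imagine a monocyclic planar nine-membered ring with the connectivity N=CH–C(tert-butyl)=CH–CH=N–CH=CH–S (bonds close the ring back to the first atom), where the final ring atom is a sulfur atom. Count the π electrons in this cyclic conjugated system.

The p orbitals form a continuous loop: every atom in a ring double bond is sp² and brings one electron to the p orbital; each sp² =N– keeps its lone pair in-plane and puts one electron into the π system; the sulfur donates one lone pair from its p orbital. The ring is fully conjugated.
π-electron count: 4 × 2 = 8 from the double-bond units + 2 from the S atom = 10.

10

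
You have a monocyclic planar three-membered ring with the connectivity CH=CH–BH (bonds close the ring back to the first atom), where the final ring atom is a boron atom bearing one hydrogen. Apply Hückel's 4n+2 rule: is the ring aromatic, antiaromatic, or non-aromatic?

All ring atoms are sp² and supply a p orbital to the ring (every atom in a ring double bond is sp² and brings one electron to the p orbital; the boron has an empty p orbital); the conjugation is uninterrupted.
π-electron count: 1 × 2 = 2 from the double-bond unit + 0 from the BH atom = 2.
With 2 π electrons (n = 0), the Hückel 4n+2 condition holds.

Aromatic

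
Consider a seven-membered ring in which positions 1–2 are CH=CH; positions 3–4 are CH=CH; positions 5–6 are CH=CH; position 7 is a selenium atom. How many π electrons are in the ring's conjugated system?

8

Every ring atom contributes a p orbital perpendicular to the ring (each doubly-bonded ring atom is sp² with one p-orbital electron; the selenium donates one lone pair from its p orbital), so the π system is cyclic and fully conjugated.
Counting π electrons: 3 × 2 = 6 from the double-bond units + 2 from the Se atom = 8.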